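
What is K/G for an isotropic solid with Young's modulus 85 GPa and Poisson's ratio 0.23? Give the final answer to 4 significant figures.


G = E / (2*(1+nu))
G = 85 / (2*(1+0.23)) = 34.5528 GPa
K = E / (3*(1-2*nu))
K = 85 / (3*(1-2*0.23)) = 52.4691 GPa
K/G = 52.4691 / 34.5528 = 1.519


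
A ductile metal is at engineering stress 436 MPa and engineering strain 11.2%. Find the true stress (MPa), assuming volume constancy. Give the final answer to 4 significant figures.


sigma_true = sigma_eng * (1 + epsilon_eng)
sigma_true = 436 * (1 + 0.112)
sigma_true = 484.8 MPa


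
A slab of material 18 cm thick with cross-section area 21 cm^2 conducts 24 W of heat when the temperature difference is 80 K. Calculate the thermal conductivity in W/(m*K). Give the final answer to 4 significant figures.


k = Q*L / (A*dT)
L = 0.18 m, A = 2.1e-03 m^2
k = 24 * 0.18 / (2.1e-03 * 80)
k = 25.71 W/(m*K)


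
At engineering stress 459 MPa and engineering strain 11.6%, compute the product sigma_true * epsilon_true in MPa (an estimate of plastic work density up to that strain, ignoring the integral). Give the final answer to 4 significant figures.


sigma_true = sigma_eng * (1 + epsilon_eng)
sigma_true = 459 * (1 + 0.116) = 512.244 MPa
epsilon_true = ln(1 + epsilon_eng)
epsilon_true = ln(1 + 0.116) = 0.109751
sigma_true * epsilon_true = 512.244 * 0.109751 = 56.22 MPa


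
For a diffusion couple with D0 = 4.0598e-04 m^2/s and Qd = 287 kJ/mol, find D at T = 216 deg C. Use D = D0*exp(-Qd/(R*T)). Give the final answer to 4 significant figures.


D = D0 * exp(-Qd / (R*T))
T = 489.15 K
D = 4.0598e-04 * exp(-287e3 / (8.314 * 489.15))
D = 9.113e-35 m^2/s


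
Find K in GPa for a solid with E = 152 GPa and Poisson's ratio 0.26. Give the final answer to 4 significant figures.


K = E / (3*(1-2*nu))
K = 152 / (3*(1-2*0.26))
K = 105.6 GPa


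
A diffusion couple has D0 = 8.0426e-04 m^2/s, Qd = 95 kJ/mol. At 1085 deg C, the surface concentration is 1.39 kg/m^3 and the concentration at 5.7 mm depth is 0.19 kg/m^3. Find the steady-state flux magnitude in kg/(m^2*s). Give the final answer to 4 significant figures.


Step 1: D = D0 * exp(-Qd/(R*T))
T = 1085 + 273.15 = 1358.15 K
D = 8.0426e-04 * exp(-95e3 / (8.314 * 1358.15)) = 1.78464e-07 m^2/s
Step 2: J = D * (C1 - C2) / dx
J = 1.78464e-07 * (1.39 - 0.19) / 5.7e-03
J = 3.757e-05 kg/(m^2*s)


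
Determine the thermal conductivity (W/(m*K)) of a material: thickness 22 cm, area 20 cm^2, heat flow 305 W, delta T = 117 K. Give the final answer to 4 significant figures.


k = Q*L / (A*dT)
L = 0.22 m, A = 2e-03 m^2
k = 305 * 0.22 / (2e-03 * 117)
k = 286.8 W/(m*K)


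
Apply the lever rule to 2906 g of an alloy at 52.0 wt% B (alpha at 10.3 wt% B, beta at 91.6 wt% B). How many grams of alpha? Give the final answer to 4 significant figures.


f_alpha = (C_beta - C0) / (C_beta - C_alpha)
f_alpha = (91.6 - 52.0) / (91.6 - 10.3) = 0.487085
m_alpha = f_alpha * m_total = 0.487085 * 2906 = 1415 g


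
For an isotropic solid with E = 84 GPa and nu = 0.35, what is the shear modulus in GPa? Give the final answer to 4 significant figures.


G = E / (2*(1+nu))
G = 84 / (2*(1+0.35))
G = 31.11 GPa


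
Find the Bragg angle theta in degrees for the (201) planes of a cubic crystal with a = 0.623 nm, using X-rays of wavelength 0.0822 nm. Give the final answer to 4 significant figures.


d = a / sqrt(h^2+k^2+l^2)
d = 0.623 / sqrt(5) = 0.278614 nm
lambda = 2*d*sin(theta)  =>  sin(theta) = lambda / (2*d)
sin(theta) = 0.0822 / (2 * 0.278614) = 0.147516
theta = 8.483 deg


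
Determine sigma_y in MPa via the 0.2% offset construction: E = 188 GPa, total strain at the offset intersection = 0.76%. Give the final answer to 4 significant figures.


Offset strain = 0.002
Elastic strain at yield = total_strain - offset = 7.6e-03 - 0.002 = 5.6e-03
sigma_y = E * elastic_strain = 188000 * 5.6e-03
sigma_y = 1053 MPa


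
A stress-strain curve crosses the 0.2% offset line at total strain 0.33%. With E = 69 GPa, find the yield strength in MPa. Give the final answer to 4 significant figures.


Offset strain = 0.002
Elastic strain at yield = total_strain - offset = 3.3e-03 - 0.002 = 1.3e-03
sigma_y = E * elastic_strain = 69000 * 1.3e-03
sigma_y = 89.7 MPa


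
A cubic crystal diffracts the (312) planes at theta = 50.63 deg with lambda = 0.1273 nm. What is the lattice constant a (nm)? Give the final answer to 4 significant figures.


d = lambda / (2*sin(theta))
d = 0.1273 / (2*sin(50.63 deg))
d = 0.0823345 nm
a = d * sqrt(h^2+k^2+l^2) = 0.0823345 * sqrt(14)
a = 0.3081 nm


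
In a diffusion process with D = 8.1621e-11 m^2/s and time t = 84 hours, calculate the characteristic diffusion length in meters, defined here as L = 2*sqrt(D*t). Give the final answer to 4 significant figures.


t = 84 hr = 302400 s
Diffusion length = 2*sqrt(D*t)
= 2*sqrt(8.1621e-11 * 302400)
= 9.936e-03 m


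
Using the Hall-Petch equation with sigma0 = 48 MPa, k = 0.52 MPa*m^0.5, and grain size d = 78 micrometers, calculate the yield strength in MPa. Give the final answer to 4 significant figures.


sigma_y = sigma0 + k / sqrt(d)
d = 78 um = 7.8e-05 m
sigma_y = 48 + 0.52 / sqrt(7.8e-05)
sigma_y = 106.9 MPa


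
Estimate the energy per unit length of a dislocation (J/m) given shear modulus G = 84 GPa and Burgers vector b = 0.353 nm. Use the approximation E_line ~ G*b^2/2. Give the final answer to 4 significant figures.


E = G*b^2/2
b = 0.353 nm = 3.53e-10 m
G = 84 GPa = 8.4e+10 Pa
E = 0.5 * 8.4e+10 * (3.53e-10)^2
E = 5.234e-09 J/m


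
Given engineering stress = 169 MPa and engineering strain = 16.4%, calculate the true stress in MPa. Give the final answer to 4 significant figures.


sigma_true = sigma_eng * (1 + epsilon_eng)
sigma_true = 169 * (1 + 0.164)
sigma_true = 196.7 MPa


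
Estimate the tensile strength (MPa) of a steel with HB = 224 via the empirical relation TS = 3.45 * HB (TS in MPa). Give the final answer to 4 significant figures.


TS (MPa) = 3.45 * HB
TS = 3.45 * 224
TS = 772.8 MPa


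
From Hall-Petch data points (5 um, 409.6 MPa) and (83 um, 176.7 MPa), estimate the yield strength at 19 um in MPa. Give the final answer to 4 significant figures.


sigma_y = sigma0 + k / sqrt(d)
1/sqrt(d1) = 1/sqrt(5e-06) = 447.214;  1/sqrt(d2) = 109.764
k = (sigma1 - sigma2) / (1/sqrt(d1) - 1/sqrt(d2)) = (409.6 - 176.7) / (447.214 - 109.764) = 0.690178 MPa*m^0.5
sigma0 = sigma1 - k/sqrt(d1) = 409.6 - 0.690178*447.214 = 100.943 MPa
sigma_y(d3) = 100.943 + 0.690178 / sqrt(1.9e-05) = 259.3 MPa


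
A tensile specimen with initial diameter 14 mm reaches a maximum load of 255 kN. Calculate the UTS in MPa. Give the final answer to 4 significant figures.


A0 = pi*(d/2)^2 = pi*(14/2)^2 = 153.938 mm^2
UTS = F_max / A0 = 255*1000 / 153.938
UTS = 1657 MPa


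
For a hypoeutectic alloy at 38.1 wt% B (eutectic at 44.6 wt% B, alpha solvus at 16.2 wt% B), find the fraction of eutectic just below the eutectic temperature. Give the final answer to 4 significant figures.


f_primary = (C_e - C0) / (C_e - C_alpha_max)
f_primary = (44.6 - 38.1) / (44.6 - 16.2)
f_primary = 0.228873
f_eutectic = 1 - 0.228873 = 0.7711


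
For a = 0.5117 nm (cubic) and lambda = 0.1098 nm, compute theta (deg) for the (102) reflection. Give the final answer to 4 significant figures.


d = a / sqrt(h^2+k^2+l^2)
d = 0.5117 / sqrt(5) = 0.228839 nm
lambda = 2*d*sin(theta)  =>  sin(theta) = lambda / (2*d)
sin(theta) = 0.1098 / (2 * 0.228839) = 0.239906
theta = 13.88 deg


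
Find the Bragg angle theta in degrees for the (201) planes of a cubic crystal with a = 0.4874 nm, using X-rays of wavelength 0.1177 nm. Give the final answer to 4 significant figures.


d = a / sqrt(h^2+k^2+l^2)
d = 0.4874 / sqrt(5) = 0.217972 nm
lambda = 2*d*sin(theta)  =>  sin(theta) = lambda / (2*d)
sin(theta) = 0.1177 / (2 * 0.217972) = 0.269989
theta = 15.66 deg


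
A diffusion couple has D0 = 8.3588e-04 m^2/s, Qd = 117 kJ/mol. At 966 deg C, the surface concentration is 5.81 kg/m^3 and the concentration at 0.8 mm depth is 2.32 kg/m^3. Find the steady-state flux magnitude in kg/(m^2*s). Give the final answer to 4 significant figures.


Step 1: D = D0 * exp(-Qd/(R*T))
T = 966 + 273.15 = 1239.15 K
D = 8.3588e-04 * exp(-117e3 / (8.314 * 1239.15)) = 9.77224e-09 m^2/s
Step 2: J = D * (C1 - C2) / dx
J = 9.77224e-09 * (5.81 - 2.32) / 8e-04
J = 4.263e-05 kg/(m^2*s)


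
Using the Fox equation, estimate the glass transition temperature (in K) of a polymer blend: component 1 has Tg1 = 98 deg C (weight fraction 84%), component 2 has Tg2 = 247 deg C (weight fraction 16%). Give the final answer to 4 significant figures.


1/Tg = w1/Tg1 + w2/Tg2 (in Kelvin)
Tg1 = 371.15 K, Tg2 = 520.15 K
1/Tg = 0.84/371.15 + 0.16/520.15
Tg = 389 K


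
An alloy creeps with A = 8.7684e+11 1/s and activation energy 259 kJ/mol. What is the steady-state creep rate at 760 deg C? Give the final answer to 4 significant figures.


rate = A * exp(-Q / (R*T))
T = 760 + 273.15 = 1033.15 K
rate = 8.7684e+11 * exp(-259e3 / (8.314 * 1033.15))
rate = 0.07043 1/s


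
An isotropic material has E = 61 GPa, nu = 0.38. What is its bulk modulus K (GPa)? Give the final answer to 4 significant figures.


K = E / (3*(1-2*nu))
K = 61 / (3*(1-2*0.38))
K = 84.72 GPa


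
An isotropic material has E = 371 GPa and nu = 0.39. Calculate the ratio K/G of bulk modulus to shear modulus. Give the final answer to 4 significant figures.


G = E / (2*(1+nu))
G = 371 / (2*(1+0.39)) = 133.453 GPa
K = E / (3*(1-2*nu))
K = 371 / (3*(1-2*0.39)) = 562.121 GPa
K/G = 562.121 / 133.453 = 4.212


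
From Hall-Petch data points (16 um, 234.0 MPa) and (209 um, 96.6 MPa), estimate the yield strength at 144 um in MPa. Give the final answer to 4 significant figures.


sigma_y = sigma0 + k / sqrt(d)
1/sqrt(d1) = 1/sqrt(1.6e-05) = 250;  1/sqrt(d2) = 69.1714
k = (sigma1 - sigma2) / (1/sqrt(d1) - 1/sqrt(d2)) = (234.0 - 96.6) / (250 - 69.1714) = 0.759836 MPa*m^0.5
sigma0 = sigma1 - k/sqrt(d1) = 234.0 - 0.759836*250 = 44.0411 MPa
sigma_y(d3) = 44.0411 + 0.759836 / sqrt(1.44e-04) = 107.4 MPa


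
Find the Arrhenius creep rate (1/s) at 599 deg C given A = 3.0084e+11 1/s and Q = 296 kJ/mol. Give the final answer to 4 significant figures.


rate = A * exp(-Q / (R*T))
T = 599 + 273.15 = 872.15 K
rate = 3.0084e+11 * exp(-296e3 / (8.314 * 872.15))
rate = 5.62e-07 1/s


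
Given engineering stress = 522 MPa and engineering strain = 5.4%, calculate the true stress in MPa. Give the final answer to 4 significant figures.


sigma_true = sigma_eng * (1 + epsilon_eng)
sigma_true = 522 * (1 + 0.054)
sigma_true = 550.2 MPa


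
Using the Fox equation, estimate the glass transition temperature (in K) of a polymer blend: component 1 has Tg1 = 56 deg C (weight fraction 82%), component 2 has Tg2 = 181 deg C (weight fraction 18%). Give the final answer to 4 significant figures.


1/Tg = w1/Tg1 + w2/Tg2 (in Kelvin)
Tg1 = 329.15 K, Tg2 = 454.15 K
1/Tg = 0.82/329.15 + 0.18/454.15
Tg = 346.3 K


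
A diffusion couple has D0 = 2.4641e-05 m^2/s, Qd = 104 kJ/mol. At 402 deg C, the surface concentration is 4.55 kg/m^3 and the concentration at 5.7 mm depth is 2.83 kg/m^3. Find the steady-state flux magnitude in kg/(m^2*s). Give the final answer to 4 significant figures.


Step 1: D = D0 * exp(-Qd/(R*T))
T = 402 + 273.15 = 675.15 K
D = 2.4641e-05 * exp(-104e3 / (8.314 * 675.15)) = 2.21387e-13 m^2/s
Step 2: J = D * (C1 - C2) / dx
J = 2.21387e-13 * (4.55 - 2.83) / 5.7e-03
J = 6.68e-11 kg/(m^2*s)


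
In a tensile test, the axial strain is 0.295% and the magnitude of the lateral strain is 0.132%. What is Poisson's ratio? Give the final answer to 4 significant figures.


nu = -epsilon_lat / epsilon_axial
Lateral strain is contraction (negative), so using magnitudes:
nu = 0.132 / 0.295
nu = 0.4475


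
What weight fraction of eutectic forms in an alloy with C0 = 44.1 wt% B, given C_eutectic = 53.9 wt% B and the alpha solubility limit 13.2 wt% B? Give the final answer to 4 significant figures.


f_primary = (C_e - C0) / (C_e - C_alpha_max)
f_primary = (53.9 - 44.1) / (53.9 - 13.2)
f_primary = 0.240786
f_eutectic = 1 - 0.240786 = 0.7592


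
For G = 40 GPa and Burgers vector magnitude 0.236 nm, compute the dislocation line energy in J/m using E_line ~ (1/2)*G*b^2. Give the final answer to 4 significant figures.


E = G*b^2/2
b = 0.236 nm = 2.36e-10 m
G = 40 GPa = 4e+10 Pa
E = 0.5 * 4e+10 * (2.36e-10)^2
E = 1.114e-09 J/m


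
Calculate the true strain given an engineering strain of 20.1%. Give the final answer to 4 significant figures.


epsilon_true = ln(1 + epsilon_eng)
epsilon_true = ln(1 + 0.201)
epsilon_true = 0.1832


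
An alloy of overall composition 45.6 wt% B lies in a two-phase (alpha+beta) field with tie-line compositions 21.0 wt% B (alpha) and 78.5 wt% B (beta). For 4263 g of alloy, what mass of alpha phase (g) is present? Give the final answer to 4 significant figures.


f_alpha = (C_beta - C0) / (C_beta - C_alpha)
f_alpha = (78.5 - 45.6) / (78.5 - 21.0) = 0.572174
m_alpha = f_alpha * m_total = 0.572174 * 4263 = 2439 g


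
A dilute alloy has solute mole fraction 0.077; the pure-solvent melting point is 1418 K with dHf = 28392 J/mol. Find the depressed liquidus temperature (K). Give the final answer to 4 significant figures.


dT = R*Tm^2*x / dHf
dT = 8.314 * 1418^2 * 0.077 / 28392
dT = 45.3375 K
T_new = 1418 - 45.3375 = 1373 K


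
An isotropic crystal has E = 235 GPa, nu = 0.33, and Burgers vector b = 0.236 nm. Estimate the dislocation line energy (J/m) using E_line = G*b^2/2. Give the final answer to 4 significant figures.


Step 1: G = E / (2*(1+nu))
G = 235 / (2*(1+0.33)) = 88.3459 GPa = 8.83459e+10 Pa
Step 2: E_line = G*b^2/2
b = 0.236 nm = 2.36e-10 m
E_line = 0.5 * 8.83459e+10 * (2.36e-10)^2 = 2.46e-09 J/m


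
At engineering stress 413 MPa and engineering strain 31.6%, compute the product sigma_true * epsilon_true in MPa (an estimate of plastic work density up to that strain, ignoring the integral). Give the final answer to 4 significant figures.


sigma_true = sigma_eng * (1 + epsilon_eng)
sigma_true = 413 * (1 + 0.316) = 543.508 MPa
epsilon_true = ln(1 + epsilon_eng)
epsilon_true = ln(1 + 0.316) = 0.274597
sigma_true * epsilon_true = 543.508 * 0.274597 = 149.2 MPa


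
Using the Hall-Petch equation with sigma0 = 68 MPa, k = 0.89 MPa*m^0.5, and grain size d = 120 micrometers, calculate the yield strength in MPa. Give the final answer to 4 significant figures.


sigma_y = sigma0 + k / sqrt(d)
d = 120 um = 1.2e-04 m
sigma_y = 68 + 0.89 / sqrt(1.2e-04)
sigma_y = 149.2 MPa


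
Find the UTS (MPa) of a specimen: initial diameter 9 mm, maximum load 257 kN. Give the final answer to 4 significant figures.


A0 = pi*(d/2)^2 = pi*(9/2)^2 = 63.6173 mm^2
UTS = F_max / A0 = 257*1000 / 63.6173
UTS = 4040 MPa


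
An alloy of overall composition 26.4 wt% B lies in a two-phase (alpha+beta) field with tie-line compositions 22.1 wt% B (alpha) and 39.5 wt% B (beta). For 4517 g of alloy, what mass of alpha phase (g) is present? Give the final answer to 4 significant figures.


f_alpha = (C_beta - C0) / (C_beta - C_alpha)
f_alpha = (39.5 - 26.4) / (39.5 - 22.1) = 0.752874
m_alpha = f_alpha * m_total = 0.752874 * 4517 = 3401 g


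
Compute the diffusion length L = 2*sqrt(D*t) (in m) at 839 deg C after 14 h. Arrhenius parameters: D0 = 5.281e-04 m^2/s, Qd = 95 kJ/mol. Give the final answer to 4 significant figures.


Step 1: D = D0 * exp(-Qd/(R*T))
T = 1112.15 K
D = 5.281e-04 * exp(-95e3 / (8.314 * 1112.15)) = 1.82249e-08 m^2/s
Step 2: L = 2*sqrt(D*t)
t = 14 h = 50400 s
L = 2*sqrt(1.82249e-08 * 50400) = 0.06061 m


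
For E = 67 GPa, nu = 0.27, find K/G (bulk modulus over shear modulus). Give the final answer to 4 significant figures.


G = E / (2*(1+nu))
G = 67 / (2*(1+0.27)) = 26.378 GPa
K = E / (3*(1-2*nu))
K = 67 / (3*(1-2*0.27)) = 48.5507 GPa
K/G = 48.5507 / 26.378 = 1.841


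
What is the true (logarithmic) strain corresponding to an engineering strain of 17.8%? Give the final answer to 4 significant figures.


epsilon_true = ln(1 + epsilon_eng)
epsilon_true = ln(1 + 0.178)
epsilon_true = 0.1638


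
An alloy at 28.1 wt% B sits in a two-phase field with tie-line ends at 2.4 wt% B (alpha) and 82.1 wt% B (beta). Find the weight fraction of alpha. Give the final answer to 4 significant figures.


f_alpha = (C_beta - C0) / (C_beta - C_alpha)
f_alpha = (82.1 - 28.1) / (82.1 - 2.4)
f_alpha = 0.6775


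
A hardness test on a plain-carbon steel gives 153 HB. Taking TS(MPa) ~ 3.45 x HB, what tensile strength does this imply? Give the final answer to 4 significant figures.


TS (MPa) = 3.45 * HB
TS = 3.45 * 153
TS = 527.9 MPa


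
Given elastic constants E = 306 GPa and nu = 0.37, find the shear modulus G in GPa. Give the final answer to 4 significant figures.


G = E / (2*(1+nu))
G = 306 / (2*(1+0.37))
G = 111.7 GPa


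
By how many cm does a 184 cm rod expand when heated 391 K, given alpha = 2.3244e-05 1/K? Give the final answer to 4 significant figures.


dL = L0 * alpha * dT
dL = 184 * 2.3244e-05 * 391
dL = 1.672 cm


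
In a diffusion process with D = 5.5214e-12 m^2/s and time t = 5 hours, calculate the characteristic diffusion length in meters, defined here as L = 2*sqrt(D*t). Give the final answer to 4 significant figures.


t = 5 hr = 18000 s
Diffusion length = 2*sqrt(D*t)
= 2*sqrt(5.5214e-12 * 18000)
= 6.305e-04 m


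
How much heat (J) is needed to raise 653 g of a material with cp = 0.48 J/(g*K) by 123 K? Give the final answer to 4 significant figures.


Q = m * cp * dT
Q = 653 * 0.48 * 123
Q = 38550 J


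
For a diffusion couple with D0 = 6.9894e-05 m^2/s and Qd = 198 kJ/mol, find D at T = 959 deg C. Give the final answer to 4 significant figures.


D = D0 * exp(-Qd / (R*T))
T = 1232.15 K
D = 6.9894e-05 * exp(-198e3 / (8.314 * 1232.15))
D = 2.82e-13 m^2/s


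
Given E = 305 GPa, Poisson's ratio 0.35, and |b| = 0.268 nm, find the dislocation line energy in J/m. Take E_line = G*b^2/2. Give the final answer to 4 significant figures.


Step 1: G = E / (2*(1+nu))
G = 305 / (2*(1+0.35)) = 112.963 GPa = 1.12963e+11 Pa
Step 2: E_line = G*b^2/2
b = 0.268 nm = 2.68e-10 m
E_line = 0.5 * 1.12963e+11 * (2.68e-10)^2 = 4.057e-09 J/m


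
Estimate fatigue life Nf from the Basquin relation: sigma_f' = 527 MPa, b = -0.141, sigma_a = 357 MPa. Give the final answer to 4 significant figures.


sigma_a = sigma_f' * (2*Nf)^b
2*Nf = (sigma_a / sigma_f')^(1/b)
2*Nf = (357 / 527)^(1/-0.141)
2*Nf = 15.834
Nf = 7.917 cycles


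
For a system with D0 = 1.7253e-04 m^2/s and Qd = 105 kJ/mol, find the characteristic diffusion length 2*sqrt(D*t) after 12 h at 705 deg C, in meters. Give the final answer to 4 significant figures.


Step 1: D = D0 * exp(-Qd/(R*T))
T = 978.15 K
D = 1.7253e-04 * exp(-105e3 / (8.314 * 978.15)) = 4.26097e-10 m^2/s
Step 2: L = 2*sqrt(D*t)
t = 12 h = 43200 s
L = 2*sqrt(4.26097e-10 * 43200) = 8.581e-03 m


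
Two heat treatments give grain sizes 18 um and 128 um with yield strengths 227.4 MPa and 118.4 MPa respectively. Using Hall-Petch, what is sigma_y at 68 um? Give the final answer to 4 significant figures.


sigma_y = sigma0 + k / sqrt(d)
1/sqrt(d1) = 1/sqrt(1.8e-05) = 235.702;  1/sqrt(d2) = 88.3883
k = (sigma1 - sigma2) / (1/sqrt(d1) - 1/sqrt(d2)) = (227.4 - 118.4) / (235.702 - 88.3883) = 0.739917 MPa*m^0.5
sigma0 = sigma1 - k/sqrt(d1) = 227.4 - 0.739917*235.702 = 53 MPa
sigma_y(d3) = 53 + 0.739917 / sqrt(6.8e-05) = 142.7 MPa


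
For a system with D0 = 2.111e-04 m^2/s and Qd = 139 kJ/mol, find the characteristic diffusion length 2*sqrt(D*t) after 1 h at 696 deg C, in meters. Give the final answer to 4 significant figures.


Step 1: D = D0 * exp(-Qd/(R*T))
T = 969.15 K
D = 2.111e-04 * exp(-139e3 / (8.314 * 969.15)) = 6.79959e-12 m^2/s
Step 2: L = 2*sqrt(D*t)
t = 1 h = 3600 s
L = 2*sqrt(6.79959e-12 * 3600) = 3.129e-04 m


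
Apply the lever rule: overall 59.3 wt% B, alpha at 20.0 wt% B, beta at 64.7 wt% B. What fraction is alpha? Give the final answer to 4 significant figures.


f_alpha = (C_beta - C0) / (C_beta - C_alpha)
f_alpha = (64.7 - 59.3) / (64.7 - 20.0)
f_alpha = 0.1208


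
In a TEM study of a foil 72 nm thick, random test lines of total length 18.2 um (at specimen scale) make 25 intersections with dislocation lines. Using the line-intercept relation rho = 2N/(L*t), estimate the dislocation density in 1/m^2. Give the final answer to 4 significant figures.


rho = 2N / (L * t)
L = 18.2 um = 1.82e-05 m, t = 72 nm = 7.2e-08 m
rho = 2 * 25 / (1.82e-05 * 7.2e-08)
rho = 3.816e+13 1/m^2


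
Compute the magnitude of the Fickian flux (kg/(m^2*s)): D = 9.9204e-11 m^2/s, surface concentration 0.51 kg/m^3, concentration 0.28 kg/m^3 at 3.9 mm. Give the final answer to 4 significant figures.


J = -D * (dC/dx) = D * (C1 - C2) / dx
J = 9.9204e-11 * (0.51 - 0.28) / 3.9e-03
J = 5.85e-09 kg/(m^2*s)


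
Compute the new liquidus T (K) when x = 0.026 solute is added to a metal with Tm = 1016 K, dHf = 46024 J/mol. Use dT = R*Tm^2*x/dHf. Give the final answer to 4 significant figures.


dT = R*Tm^2*x / dHf
dT = 8.314 * 1016^2 * 0.026 / 46024
dT = 4.84827 K
T_new = 1016 - 4.84827 = 1011 K


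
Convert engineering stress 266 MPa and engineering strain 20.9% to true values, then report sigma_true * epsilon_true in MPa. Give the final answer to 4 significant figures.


sigma_true = sigma_eng * (1 + epsilon_eng)
sigma_true = 266 * (1 + 0.209) = 321.594 MPa
epsilon_true = ln(1 + epsilon_eng)
epsilon_true = ln(1 + 0.209) = 0.189794
sigma_true * epsilon_true = 321.594 * 0.189794 = 61.04 MPa


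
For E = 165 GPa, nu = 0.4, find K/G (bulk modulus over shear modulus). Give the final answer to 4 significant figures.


G = E / (2*(1+nu))
G = 165 / (2*(1+0.4)) = 58.9286 GPa
K = E / (3*(1-2*nu))
K = 165 / (3*(1-2*0.4)) = 275 GPa
K/G = 275 / 58.9286 = 4.667


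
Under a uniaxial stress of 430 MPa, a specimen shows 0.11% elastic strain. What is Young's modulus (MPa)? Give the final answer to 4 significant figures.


E = sigma / epsilon
epsilon = 0.11% = 1.1e-03
E = 430 / 1.1e-03
E = 390900 MPa


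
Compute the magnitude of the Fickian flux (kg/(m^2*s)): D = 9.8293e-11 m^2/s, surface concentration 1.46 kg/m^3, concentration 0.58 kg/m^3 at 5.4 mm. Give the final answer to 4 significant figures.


J = -D * (dC/dx) = D * (C1 - C2) / dx
J = 9.8293e-11 * (1.46 - 0.58) / 5.4e-03
J = 1.602e-08 kg/(m^2*s)


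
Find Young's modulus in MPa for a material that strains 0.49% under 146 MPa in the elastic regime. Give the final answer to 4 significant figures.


E = sigma / epsilon
epsilon = 0.49% = 4.9e-03
E = 146 / 4.9e-03
E = 29800 MPa


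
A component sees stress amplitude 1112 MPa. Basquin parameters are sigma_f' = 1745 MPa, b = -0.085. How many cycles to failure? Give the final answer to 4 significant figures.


sigma_a = sigma_f' * (2*Nf)^b
2*Nf = (sigma_a / sigma_f')^(1/b)
2*Nf = (1112 / 1745)^(1/-0.085)
2*Nf = 200.559
Nf = 100.3 cycles


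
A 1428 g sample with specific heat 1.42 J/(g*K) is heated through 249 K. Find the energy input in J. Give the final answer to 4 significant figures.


Q = m * cp * dT
Q = 1428 * 1.42 * 249
Q = 504900 J


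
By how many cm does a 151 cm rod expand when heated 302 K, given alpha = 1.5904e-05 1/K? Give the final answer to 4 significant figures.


dL = L0 * alpha * dT
dL = 151 * 1.5904e-05 * 302
dL = 0.7253 cm


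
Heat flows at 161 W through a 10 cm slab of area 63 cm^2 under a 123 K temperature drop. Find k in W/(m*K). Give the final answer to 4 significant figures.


k = Q*L / (A*dT)
L = 0.1 m, A = 6.3e-03 m^2
k = 161 * 0.1 / (6.3e-03 * 123)
k = 20.78 W/(m*K)


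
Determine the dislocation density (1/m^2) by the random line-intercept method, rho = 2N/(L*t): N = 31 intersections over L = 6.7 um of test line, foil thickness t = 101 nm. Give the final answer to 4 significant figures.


rho = 2N / (L * t)
L = 6.7 um = 6.7e-06 m, t = 101 nm = 1.01e-07 m
rho = 2 * 31 / (6.7e-06 * 1.01e-07)
rho = 9.162e+13 1/m^2


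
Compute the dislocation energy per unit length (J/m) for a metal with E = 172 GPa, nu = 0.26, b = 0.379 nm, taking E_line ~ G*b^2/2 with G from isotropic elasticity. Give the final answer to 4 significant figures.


Step 1: G = E / (2*(1+nu))
G = 172 / (2*(1+0.26)) = 68.254 GPa = 6.8254e+10 Pa
Step 2: E_line = G*b^2/2
b = 0.379 nm = 3.79e-10 m
E_line = 0.5 * 6.8254e+10 * (3.79e-10)^2 = 4.902e-09 J/m


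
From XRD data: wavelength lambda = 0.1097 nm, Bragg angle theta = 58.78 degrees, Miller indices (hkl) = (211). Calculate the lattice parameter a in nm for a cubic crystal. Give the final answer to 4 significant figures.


d = lambda / (2*sin(theta))
d = 0.1097 / (2*sin(58.78 deg))
d = 0.0641383 nm
a = d * sqrt(h^2+k^2+l^2) = 0.0641383 * sqrt(6)
a = 0.1571 nm


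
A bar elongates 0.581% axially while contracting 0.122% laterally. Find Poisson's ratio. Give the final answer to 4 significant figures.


nu = -epsilon_lat / epsilon_axial
Lateral strain is contraction (negative), so using magnitudes:
nu = 0.122 / 0.581
nu = 0.21


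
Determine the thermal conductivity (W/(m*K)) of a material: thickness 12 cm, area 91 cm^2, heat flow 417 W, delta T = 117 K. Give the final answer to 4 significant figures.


k = Q*L / (A*dT)
L = 0.12 m, A = 9.1e-03 m^2
k = 417 * 0.12 / (9.1e-03 * 117)
k = 47 W/(m*K)


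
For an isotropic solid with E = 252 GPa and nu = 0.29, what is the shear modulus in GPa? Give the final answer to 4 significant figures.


G = E / (2*(1+nu))
G = 252 / (2*(1+0.29))
G = 97.67 GPa


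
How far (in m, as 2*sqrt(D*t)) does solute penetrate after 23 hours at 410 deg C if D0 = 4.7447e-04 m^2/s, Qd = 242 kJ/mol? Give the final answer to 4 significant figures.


Step 1: D = D0 * exp(-Qd/(R*T))
T = 683.15 K
D = 4.7447e-04 * exp(-242e3 / (8.314 * 683.15)) = 1.48549e-22 m^2/s
Step 2: L = 2*sqrt(D*t)
t = 23 h = 82800 s
L = 2*sqrt(1.48549e-22 * 82800) = 7.014e-09 m


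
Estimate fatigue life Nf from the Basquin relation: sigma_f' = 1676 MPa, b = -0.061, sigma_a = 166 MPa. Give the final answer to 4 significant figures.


sigma_a = sigma_f' * (2*Nf)^b
2*Nf = (sigma_a / sigma_f')^(1/b)
2*Nf = (166 / 1676)^(1/-0.061)
2*Nf = 2.89559e+16
Nf = 1.448e+16 cycles


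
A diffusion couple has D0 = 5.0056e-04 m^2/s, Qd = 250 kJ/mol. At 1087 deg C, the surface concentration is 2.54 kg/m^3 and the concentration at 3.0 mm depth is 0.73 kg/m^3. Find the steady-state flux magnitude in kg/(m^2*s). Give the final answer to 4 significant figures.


Step 1: D = D0 * exp(-Qd/(R*T))
T = 1087 + 273.15 = 1360.15 K
D = 5.0056e-04 * exp(-250e3 / (8.314 * 1360.15)) = 1.25375e-13 m^2/s
Step 2: J = D * (C1 - C2) / dx
J = 1.25375e-13 * (2.54 - 0.73) / 3e-03
J = 7.564e-11 kg/(m^2*s)


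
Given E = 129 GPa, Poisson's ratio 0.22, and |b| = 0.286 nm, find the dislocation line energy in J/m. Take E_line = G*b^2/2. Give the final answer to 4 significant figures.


Step 1: G = E / (2*(1+nu))
G = 129 / (2*(1+0.22)) = 52.8689 GPa = 5.28689e+10 Pa
Step 2: E_line = G*b^2/2
b = 0.286 nm = 2.86e-10 m
E_line = 0.5 * 5.28689e+10 * (2.86e-10)^2 = 2.162e-09 J/m


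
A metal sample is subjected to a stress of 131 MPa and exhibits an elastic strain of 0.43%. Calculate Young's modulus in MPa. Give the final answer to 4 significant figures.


E = sigma / epsilon
epsilon = 0.43% = 4.3e-03
E = 131 / 4.3e-03
E = 30470 MPa


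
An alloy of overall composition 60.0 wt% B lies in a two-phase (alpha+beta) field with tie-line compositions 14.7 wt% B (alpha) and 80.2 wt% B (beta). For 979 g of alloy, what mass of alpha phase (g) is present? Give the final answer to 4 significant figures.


f_alpha = (C_beta - C0) / (C_beta - C_alpha)
f_alpha = (80.2 - 60.0) / (80.2 - 14.7) = 0.308397
m_alpha = f_alpha * m_total = 0.308397 * 979 = 301.9 g


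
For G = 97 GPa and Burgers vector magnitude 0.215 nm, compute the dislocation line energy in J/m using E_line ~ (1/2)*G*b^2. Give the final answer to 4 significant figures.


E = G*b^2/2
b = 0.215 nm = 2.15e-10 m
G = 97 GPa = 9.7e+10 Pa
E = 0.5 * 9.7e+10 * (2.15e-10)^2
E = 2.242e-09 J/m


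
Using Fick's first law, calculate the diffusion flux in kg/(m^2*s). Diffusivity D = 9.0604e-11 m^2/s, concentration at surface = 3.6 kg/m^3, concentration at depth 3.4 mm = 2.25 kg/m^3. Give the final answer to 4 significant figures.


J = -D * (dC/dx) = D * (C1 - C2) / dx
J = 9.0604e-11 * (3.6 - 2.25) / 3.4e-03
J = 3.598e-08 kg/(m^2*s)


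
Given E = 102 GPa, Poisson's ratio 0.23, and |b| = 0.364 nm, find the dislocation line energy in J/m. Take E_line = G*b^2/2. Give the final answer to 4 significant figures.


Step 1: G = E / (2*(1+nu))
G = 102 / (2*(1+0.23)) = 41.4634 GPa = 4.14634e+10 Pa
Step 2: E_line = G*b^2/2
b = 0.364 nm = 3.64e-10 m
E_line = 0.5 * 4.14634e+10 * (3.64e-10)^2 = 2.747e-09 J/m


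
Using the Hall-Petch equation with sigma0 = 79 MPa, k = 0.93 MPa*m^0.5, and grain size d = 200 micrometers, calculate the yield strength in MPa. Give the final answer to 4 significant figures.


sigma_y = sigma0 + k / sqrt(d)
d = 200 um = 2e-04 m
sigma_y = 79 + 0.93 / sqrt(2e-04)
sigma_y = 144.8 MPa


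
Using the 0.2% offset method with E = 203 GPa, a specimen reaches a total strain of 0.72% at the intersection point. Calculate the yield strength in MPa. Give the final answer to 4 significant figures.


Offset strain = 0.002
Elastic strain at yield = total_strain - offset = 7.2e-03 - 0.002 = 5.2e-03
sigma_y = E * elastic_strain = 203000 * 5.2e-03
sigma_y = 1056 MPa


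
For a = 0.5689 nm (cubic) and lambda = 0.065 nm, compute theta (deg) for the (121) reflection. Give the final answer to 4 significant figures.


d = a / sqrt(h^2+k^2+l^2)
d = 0.5689 / sqrt(6) = 0.232252 nm
lambda = 2*d*sin(theta)  =>  sin(theta) = lambda / (2*d)
sin(theta) = 0.065 / (2 * 0.232252) = 0.139934
theta = 8.044 deg


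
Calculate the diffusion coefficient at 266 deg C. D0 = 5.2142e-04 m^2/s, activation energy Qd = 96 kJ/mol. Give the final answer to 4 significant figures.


D = D0 * exp(-Qd / (R*T))
T = 539.15 K
D = 5.2142e-04 * exp(-96e3 / (8.314 * 539.15))
D = 2.606e-13 m^2/s


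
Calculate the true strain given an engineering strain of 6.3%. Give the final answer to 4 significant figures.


epsilon_true = ln(1 + epsilon_eng)
epsilon_true = ln(1 + 0.063)
epsilon_true = 0.0611


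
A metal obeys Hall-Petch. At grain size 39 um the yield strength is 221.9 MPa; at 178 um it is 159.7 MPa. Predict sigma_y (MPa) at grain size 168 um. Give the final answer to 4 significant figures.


sigma_y = sigma0 + k / sqrt(d)
1/sqrt(d1) = 1/sqrt(3.9e-05) = 160.128;  1/sqrt(d2) = 74.9532
k = (sigma1 - sigma2) / (1/sqrt(d1) - 1/sqrt(d2)) = (221.9 - 159.7) / (160.128 - 74.9532) = 0.730261 MPa*m^0.5
sigma0 = sigma1 - k/sqrt(d1) = 221.9 - 0.730261*160.128 = 104.965 MPa
sigma_y(d3) = 104.965 + 0.730261 / sqrt(1.68e-04) = 161.3 MPa


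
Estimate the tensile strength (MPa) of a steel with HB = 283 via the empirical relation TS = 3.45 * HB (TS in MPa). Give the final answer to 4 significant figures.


TS (MPa) = 3.45 * HB
TS = 3.45 * 283
TS = 976.4 MPa


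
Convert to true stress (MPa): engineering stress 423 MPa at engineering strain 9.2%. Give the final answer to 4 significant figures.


sigma_true = sigma_eng * (1 + epsilon_eng)
sigma_true = 423 * (1 + 0.092)
sigma_true = 461.9 MPa


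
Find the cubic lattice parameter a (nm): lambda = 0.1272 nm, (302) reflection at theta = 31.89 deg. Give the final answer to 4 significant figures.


d = lambda / (2*sin(theta))
d = 0.1272 / (2*sin(31.89 deg))
d = 0.120388 nm
a = d * sqrt(h^2+k^2+l^2) = 0.120388 * sqrt(13)
a = 0.4341 nm


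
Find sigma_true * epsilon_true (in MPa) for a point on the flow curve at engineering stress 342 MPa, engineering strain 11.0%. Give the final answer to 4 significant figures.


sigma_true = sigma_eng * (1 + epsilon_eng)
sigma_true = 342 * (1 + 0.11) = 379.62 MPa
epsilon_true = ln(1 + epsilon_eng)
epsilon_true = ln(1 + 0.11) = 0.10436
sigma_true * epsilon_true = 379.62 * 0.10436 = 39.62 MPa


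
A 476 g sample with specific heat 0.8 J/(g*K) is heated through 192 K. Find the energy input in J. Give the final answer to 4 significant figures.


Q = m * cp * dT
Q = 476 * 0.8 * 192
Q = 73110 J


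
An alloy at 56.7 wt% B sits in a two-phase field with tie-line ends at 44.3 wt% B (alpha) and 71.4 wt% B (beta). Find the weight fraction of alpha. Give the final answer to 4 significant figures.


f_alpha = (C_beta - C0) / (C_beta - C_alpha)
f_alpha = (71.4 - 56.7) / (71.4 - 44.3)
f_alpha = 0.5424


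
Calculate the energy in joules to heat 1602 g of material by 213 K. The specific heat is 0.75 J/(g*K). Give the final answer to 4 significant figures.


Q = m * cp * dT
Q = 1602 * 0.75 * 213
Q = 255900 J


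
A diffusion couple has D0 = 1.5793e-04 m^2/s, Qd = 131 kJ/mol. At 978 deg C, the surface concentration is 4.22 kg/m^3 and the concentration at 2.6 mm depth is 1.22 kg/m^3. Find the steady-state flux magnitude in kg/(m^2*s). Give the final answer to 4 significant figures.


Step 1: D = D0 * exp(-Qd/(R*T))
T = 978 + 273.15 = 1251.15 K
D = 1.5793e-04 * exp(-131e3 / (8.314 * 1251.15)) = 5.3593e-10 m^2/s
Step 2: J = D * (C1 - C2) / dx
J = 5.3593e-10 * (4.22 - 1.22) / 2.6e-03
J = 6.184e-07 kg/(m^2*s)


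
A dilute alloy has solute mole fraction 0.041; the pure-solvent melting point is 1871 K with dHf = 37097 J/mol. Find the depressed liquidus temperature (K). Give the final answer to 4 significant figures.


dT = R*Tm^2*x / dHf
dT = 8.314 * 1871^2 * 0.041 / 37097
dT = 32.1664 K
T_new = 1871 - 32.1664 = 1839 K


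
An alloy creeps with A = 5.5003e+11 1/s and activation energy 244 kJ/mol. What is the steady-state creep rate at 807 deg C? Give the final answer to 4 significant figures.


rate = A * exp(-Q / (R*T))
T = 807 + 273.15 = 1080.15 K
rate = 5.5003e+11 * exp(-244e3 / (8.314 * 1080.15))
rate = 0.8718 1/s


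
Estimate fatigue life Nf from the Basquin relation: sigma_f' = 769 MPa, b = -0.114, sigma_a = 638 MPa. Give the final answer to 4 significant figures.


sigma_a = sigma_f' * (2*Nf)^b
2*Nf = (sigma_a / sigma_f')^(1/b)
2*Nf = (638 / 769)^(1/-0.114)
2*Nf = 5.1458
Nf = 2.573 cycles


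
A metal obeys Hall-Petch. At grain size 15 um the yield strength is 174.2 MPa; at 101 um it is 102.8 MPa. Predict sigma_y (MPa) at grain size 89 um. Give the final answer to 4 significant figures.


sigma_y = sigma0 + k / sqrt(d)
1/sqrt(d1) = 1/sqrt(1.5e-05) = 258.199;  1/sqrt(d2) = 99.5037
k = (sigma1 - sigma2) / (1/sqrt(d1) - 1/sqrt(d2)) = (174.2 - 102.8) / (258.199 - 99.5037) = 0.449919 MPa*m^0.5
sigma0 = sigma1 - k/sqrt(d1) = 174.2 - 0.449919*258.199 = 58.0314 MPa
sigma_y(d3) = 58.0314 + 0.449919 / sqrt(8.9e-05) = 105.7 MPa


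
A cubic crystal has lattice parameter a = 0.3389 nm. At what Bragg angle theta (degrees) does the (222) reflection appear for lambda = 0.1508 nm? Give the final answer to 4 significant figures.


d = a / sqrt(h^2+k^2+l^2)
d = 0.3389 / sqrt(12) = 0.097832 nm
lambda = 2*d*sin(theta)  =>  sin(theta) = lambda / (2*d)
sin(theta) = 0.1508 / (2 * 0.097832) = 0.770709
theta = 50.42 deg


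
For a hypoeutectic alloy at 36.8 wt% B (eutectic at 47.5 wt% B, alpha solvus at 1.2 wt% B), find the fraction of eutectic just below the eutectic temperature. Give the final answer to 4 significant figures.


f_primary = (C_e - C0) / (C_e - C_alpha_max)
f_primary = (47.5 - 36.8) / (47.5 - 1.2)
f_primary = 0.231102
f_eutectic = 1 - 0.231102 = 0.7689


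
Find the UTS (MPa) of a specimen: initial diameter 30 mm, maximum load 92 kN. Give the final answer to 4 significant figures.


A0 = pi*(d/2)^2 = pi*(30/2)^2 = 706.858 mm^2
UTS = F_max / A0 = 92*1000 / 706.858
UTS = 130.2 MPa


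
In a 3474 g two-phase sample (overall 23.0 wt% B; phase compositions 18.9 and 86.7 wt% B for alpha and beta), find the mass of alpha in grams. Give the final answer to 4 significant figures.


f_alpha = (C_beta - C0) / (C_beta - C_alpha)
f_alpha = (86.7 - 23.0) / (86.7 - 18.9) = 0.939528
m_alpha = f_alpha * m_total = 0.939528 * 3474 = 3264 g


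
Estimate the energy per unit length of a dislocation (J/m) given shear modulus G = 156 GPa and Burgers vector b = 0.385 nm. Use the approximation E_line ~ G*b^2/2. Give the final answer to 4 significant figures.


E = G*b^2/2
b = 0.385 nm = 3.85e-10 m
G = 156 GPa = 1.56e+11 Pa
E = 0.5 * 1.56e+11 * (3.85e-10)^2
E = 1.156e-08 J/m


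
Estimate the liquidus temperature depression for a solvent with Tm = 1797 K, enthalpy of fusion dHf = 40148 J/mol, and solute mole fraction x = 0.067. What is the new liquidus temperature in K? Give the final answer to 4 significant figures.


dT = R*Tm^2*x / dHf
dT = 8.314 * 1797^2 * 0.067 / 40148
dT = 44.804 K
T_new = 1797 - 44.804 = 1752 K


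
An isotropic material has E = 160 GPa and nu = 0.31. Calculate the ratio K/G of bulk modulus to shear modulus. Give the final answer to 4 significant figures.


G = E / (2*(1+nu))
G = 160 / (2*(1+0.31)) = 61.0687 GPa
K = E / (3*(1-2*nu))
K = 160 / (3*(1-2*0.31)) = 140.351 GPa
K/G = 140.351 / 61.0687 = 2.298


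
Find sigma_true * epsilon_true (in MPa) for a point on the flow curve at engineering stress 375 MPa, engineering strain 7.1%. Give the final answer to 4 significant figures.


sigma_true = sigma_eng * (1 + epsilon_eng)
sigma_true = 375 * (1 + 0.071) = 401.625 MPa
epsilon_true = ln(1 + epsilon_eng)
epsilon_true = ln(1 + 0.071) = 0.0685928
sigma_true * epsilon_true = 401.625 * 0.0685928 = 27.55 MPa


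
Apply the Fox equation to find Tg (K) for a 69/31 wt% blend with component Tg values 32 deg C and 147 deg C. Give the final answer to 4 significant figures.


1/Tg = w1/Tg1 + w2/Tg2 (in Kelvin)
Tg1 = 305.15 K, Tg2 = 420.15 K
1/Tg = 0.69/305.15 + 0.31/420.15
Tg = 333.4 K


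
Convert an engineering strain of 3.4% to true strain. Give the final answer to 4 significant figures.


epsilon_true = ln(1 + epsilon_eng)
epsilon_true = ln(1 + 0.034)
epsilon_true = 0.03343


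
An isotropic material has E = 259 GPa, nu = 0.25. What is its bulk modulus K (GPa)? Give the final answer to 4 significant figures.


K = E / (3*(1-2*nu))
K = 259 / (3*(1-2*0.25))
K = 172.7 GPa


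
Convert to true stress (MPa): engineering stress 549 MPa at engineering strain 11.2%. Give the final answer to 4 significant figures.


sigma_true = sigma_eng * (1 + epsilon_eng)
sigma_true = 549 * (1 + 0.112)
sigma_true = 610.5 MPa


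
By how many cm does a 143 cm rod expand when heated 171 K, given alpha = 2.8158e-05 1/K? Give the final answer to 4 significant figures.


dL = L0 * alpha * dT
dL = 143 * 2.8158e-05 * 171
dL = 0.6885 cm


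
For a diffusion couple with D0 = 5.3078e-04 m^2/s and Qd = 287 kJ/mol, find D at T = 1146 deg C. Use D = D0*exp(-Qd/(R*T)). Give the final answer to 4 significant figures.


D = D0 * exp(-Qd / (R*T))
T = 1419.15 K
D = 5.3078e-04 * exp(-287e3 / (8.314 * 1419.15))
D = 1.449e-14 m^2/s


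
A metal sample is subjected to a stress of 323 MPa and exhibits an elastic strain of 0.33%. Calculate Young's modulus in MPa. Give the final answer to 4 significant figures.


E = sigma / epsilon
epsilon = 0.33% = 3.3e-03
E = 323 / 3.3e-03
E = 97880 MPa


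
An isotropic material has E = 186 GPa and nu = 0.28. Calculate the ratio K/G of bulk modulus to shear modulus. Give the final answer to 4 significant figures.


G = E / (2*(1+nu))
G = 186 / (2*(1+0.28)) = 72.6563 GPa
K = E / (3*(1-2*nu))
K = 186 / (3*(1-2*0.28)) = 140.909 GPa
K/G = 140.909 / 72.6563 = 1.939


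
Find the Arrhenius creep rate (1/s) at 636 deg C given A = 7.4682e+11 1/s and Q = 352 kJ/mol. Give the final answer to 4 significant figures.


rate = A * exp(-Q / (R*T))
T = 636 + 273.15 = 909.15 K
rate = 7.4682e+11 * exp(-352e3 / (8.314 * 909.15))
rate = 4.452e-09 1/s


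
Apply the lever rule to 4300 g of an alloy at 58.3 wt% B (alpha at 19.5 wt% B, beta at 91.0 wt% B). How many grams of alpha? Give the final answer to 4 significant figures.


f_alpha = (C_beta - C0) / (C_beta - C_alpha)
f_alpha = (91.0 - 58.3) / (91.0 - 19.5) = 0.457343
m_alpha = f_alpha * m_total = 0.457343 * 4300 = 1967 g
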